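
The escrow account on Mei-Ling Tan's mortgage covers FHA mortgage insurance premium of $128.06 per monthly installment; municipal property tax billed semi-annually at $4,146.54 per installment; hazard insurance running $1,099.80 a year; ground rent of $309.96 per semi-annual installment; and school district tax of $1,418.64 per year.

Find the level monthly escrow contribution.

$1,080.68

FHA mortgage insurance premium = $128.06 × 12 = $1,536.72 annually
Municipal property tax = $4,146.54 × 2 = $8,293.08 annually
Hazard insurance = $1,099.80 annually
Ground rent = $309.96 × 2 = $619.92 annually
School district tax = $1,418.64 annually
Total per year = $1,536.72 + $8,293.08 + $1,099.80 + $619.92 + $1,418.64 = $12,968.16
Base monthly escrow = $12,968.16 / 12 = $1,080.68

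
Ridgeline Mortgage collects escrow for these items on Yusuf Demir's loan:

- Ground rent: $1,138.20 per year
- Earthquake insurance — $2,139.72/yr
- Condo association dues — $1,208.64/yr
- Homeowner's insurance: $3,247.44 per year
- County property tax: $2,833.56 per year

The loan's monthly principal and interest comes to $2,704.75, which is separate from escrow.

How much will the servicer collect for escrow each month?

Ground rent — $1,138.20 per year
Earthquake insurance — $2,139.72 per year
Condo association dues — $1,208.64 per year
Homeowner's insurance — $3,247.44 per year
County property tax — $2,833.56 per year
Combined annual = $1,138.20 + $2,139.72 + $1,208.64 + $3,247.44 + $2,833.56 = $10,567.56
Monthly = $10,567.56 ÷ 12 = $880.63

$880.63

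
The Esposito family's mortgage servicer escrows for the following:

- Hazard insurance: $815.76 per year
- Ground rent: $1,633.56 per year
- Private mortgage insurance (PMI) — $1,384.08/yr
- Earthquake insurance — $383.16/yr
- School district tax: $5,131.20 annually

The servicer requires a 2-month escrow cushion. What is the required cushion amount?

$1,557.96

Hazard insurance = $815.76 per year
Ground rent = $1,633.56 per year
Private mortgage insurance (PMI) = $1,384.08 per year
Earthquake insurance = $383.16 per year
School district tax = $5,131.20 per year
Total annual escrow = $9,347.76
Monthly escrow = $9,347.76 / 12 = $778.98
Cushion = 2 × $778.98 = $1,557.96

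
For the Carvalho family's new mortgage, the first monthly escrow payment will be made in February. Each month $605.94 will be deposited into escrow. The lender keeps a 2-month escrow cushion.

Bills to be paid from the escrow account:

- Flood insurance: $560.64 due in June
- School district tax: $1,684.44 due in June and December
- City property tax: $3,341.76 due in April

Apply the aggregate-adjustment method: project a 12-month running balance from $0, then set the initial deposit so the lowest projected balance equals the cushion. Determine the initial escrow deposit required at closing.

$3,769.02

Cushion = 2 × $605.94 = $1,211.88
Trial balance (start $0, +$605.94 each month, − disbursements):
  Feb: +$605.94 → $605.94
  Mar: +$605.94 → $1,211.88
  Apr: +$605.94 − $3,341.76 → -$1,523.94
  May: +$605.94 → -$918.00
  Jun: +$605.94 − $2,245.08 → -$2,557.14
  Jul: +$605.94 → -$1,951.20
  Aug: +$605.94 → -$1,345.26
  Sep: +$605.94 → -$739.32
  Oct: +$605.94 → -$133.38
  Nov: +$605.94 → $472.56
  Dec: +$605.94 − $1,684.44 → -$605.94
  Jan: +$605.94 → $0.00
Lowest trial balance = -$2,557.14 (Jun)
Initial deposit = cushion − low point = $1,211.88 − (-$2,557.14) = $3,769.02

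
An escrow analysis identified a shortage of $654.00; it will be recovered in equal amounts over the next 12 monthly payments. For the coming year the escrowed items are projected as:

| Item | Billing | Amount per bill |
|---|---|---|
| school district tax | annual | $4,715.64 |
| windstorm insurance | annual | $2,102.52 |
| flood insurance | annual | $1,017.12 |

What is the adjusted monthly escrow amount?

School district tax = $4,715.64 annually
Windstorm insurance = $2,102.52 annually
Flood insurance = $1,017.12 annually
Total annual escrow = $4,715.64 + $2,102.52 + $1,017.12 = $7,835.28
Base monthly escrow = $7,835.28 / 12 = $652.94
Monthly shortage recovery: $654.00 / 12 = $54.50
New monthly escrow = $652.94 + $54.50 = $707.44

$707.44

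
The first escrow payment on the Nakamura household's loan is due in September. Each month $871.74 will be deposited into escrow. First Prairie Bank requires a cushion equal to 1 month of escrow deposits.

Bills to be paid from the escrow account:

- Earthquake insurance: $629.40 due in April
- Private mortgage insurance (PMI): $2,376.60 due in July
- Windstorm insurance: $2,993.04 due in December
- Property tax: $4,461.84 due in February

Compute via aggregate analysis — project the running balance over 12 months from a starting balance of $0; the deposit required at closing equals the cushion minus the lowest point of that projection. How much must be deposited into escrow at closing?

Cushion = 1 × $871.74 = $871.74
Trial balance (start $0, +$871.74 each month, − disbursements):
  Sep: +$871.74 → $871.74
  Oct: +$871.74 → $1,743.48
  Nov: +$871.74 → $2,615.22
  Dec: +$871.74 − $2,993.04 → $493.92
  Jan: +$871.74 → $1,365.66
  Feb: +$871.74 − $4,461.84 → -$2,224.44
  Mar: +$871.74 → -$1,352.70
  Apr: +$871.74 − $629.40 → -$1,110.36
  May: +$871.74 → -$238.62
  Jun: +$871.74 → $633.12
  Jul: +$871.74 − $2,376.60 → -$871.74
  Aug: +$871.74 → $0.00
Lowest trial balance = -$2,224.44 (Feb)
Initial deposit = cushion − low point = $871.74 − (-$2,224.44) = $3,096.18

$3,096.18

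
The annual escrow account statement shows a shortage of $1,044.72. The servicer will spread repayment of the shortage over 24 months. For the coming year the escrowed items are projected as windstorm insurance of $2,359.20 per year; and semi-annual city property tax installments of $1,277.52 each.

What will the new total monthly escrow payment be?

$453.05

Windstorm insurance — $2,359.20/yr
City property tax — $1,277.52 × 2 = $2,555.04/yr
Yearly total = $4,914.24
Base monthly escrow = $4,914.24 ÷ 12 = $409.52
Shortage per month = $1,044.72 / 24 = $43.53
Adjusted monthly = $409.52 + $43.53 = $453.05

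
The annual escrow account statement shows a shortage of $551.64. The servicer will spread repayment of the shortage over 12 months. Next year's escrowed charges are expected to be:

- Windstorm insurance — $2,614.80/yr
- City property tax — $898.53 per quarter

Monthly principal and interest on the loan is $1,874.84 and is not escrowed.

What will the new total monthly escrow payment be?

$563.38

Windstorm insurance: $2,614.80 per year
City property tax: $898.53 × 4 = $3,594.12 per year
Total per year = $2,614.80 + $3,594.12 = $6,208.92
Base monthly escrow = $6,208.92 ÷ 12 = $517.41
Shortage spread = $551.64 / 12 = $45.97/mo
New monthly escrow = $517.41 + $45.97 = $563.38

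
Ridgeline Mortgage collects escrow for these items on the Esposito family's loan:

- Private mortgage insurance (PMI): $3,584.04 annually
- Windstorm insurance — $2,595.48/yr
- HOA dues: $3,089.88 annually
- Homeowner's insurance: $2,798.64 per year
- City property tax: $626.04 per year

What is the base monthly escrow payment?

Private mortgage insurance (PMI) = $3,584.04/yr
Windstorm insurance = $2,595.48/yr
HOA dues = $3,089.88/yr
Homeowner's insurance = $2,798.64/yr
City property tax = $626.04/yr
Annual escrow total = $12,694.08
Monthly escrow = $12,694.08 ÷ 12 = $1,057.84

$1,057.84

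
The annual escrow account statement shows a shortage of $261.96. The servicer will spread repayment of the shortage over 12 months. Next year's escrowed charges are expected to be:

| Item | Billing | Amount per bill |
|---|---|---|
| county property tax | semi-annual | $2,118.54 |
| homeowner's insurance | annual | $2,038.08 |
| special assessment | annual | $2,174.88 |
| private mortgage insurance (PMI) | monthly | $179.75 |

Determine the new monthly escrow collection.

$905.75

County property tax — $2,118.54 × 2 = $4,237.08
Homeowner's insurance — $2,038.08
Special assessment — $2,174.88
Private mortgage insurance (PMI) — $179.75 × 12 = $2,157.00
Annual escrow total = $4,237.08 + $2,038.08 + $2,174.88 + $2,157.00 = $10,607.04
Per month = $10,607.04 / 12 = $883.92
Monthly shortage recovery: $261.96 / 12 = $21.83
New monthly escrow = $883.92 + $21.83 = $905.75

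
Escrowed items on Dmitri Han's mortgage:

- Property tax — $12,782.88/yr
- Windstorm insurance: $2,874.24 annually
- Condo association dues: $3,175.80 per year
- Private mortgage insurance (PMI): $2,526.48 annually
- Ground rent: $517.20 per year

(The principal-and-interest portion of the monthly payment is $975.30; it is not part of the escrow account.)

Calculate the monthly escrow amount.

$1,823.05

Property tax: $12,782.88/yr
Windstorm insurance: $2,874.24/yr
Condo association dues: $3,175.80/yr
Private mortgage insurance (PMI): $2,526.48/yr
Ground rent: $517.20/yr
Annual escrow total = $12,782.88 + $2,874.24 + $3,175.80 + $2,526.48 + $517.20 = $21,876.60
Monthly = $21,876.60 / 12 = $1,823.05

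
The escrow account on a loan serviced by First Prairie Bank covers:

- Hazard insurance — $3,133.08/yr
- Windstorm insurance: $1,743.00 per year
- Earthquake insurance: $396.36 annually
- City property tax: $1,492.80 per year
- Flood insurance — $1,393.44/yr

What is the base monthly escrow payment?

Hazard insurance = $3,133.08 annually
Windstorm insurance = $1,743.00 annually
Earthquake insurance = $396.36 annually
City property tax = $1,492.80 annually
Flood insurance = $1,393.44 annually
Yearly total = $3,133.08 + $1,743.00 + $396.36 + $1,492.80 + $1,393.44 = $8,158.68
Monthly = $8,158.68 ÷ 12 = $679.89

$679.89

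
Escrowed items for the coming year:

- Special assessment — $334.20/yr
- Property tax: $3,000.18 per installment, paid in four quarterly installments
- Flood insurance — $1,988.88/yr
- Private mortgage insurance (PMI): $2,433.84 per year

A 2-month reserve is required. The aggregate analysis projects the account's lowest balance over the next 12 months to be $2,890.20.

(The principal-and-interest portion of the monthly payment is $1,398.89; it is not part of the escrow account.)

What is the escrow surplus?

$97.26

Special assessment = $334.20
Property tax = $3,000.18 × 4 = $12,000.72
Flood insurance = $1,988.88
Private mortgage insurance (PMI) = $2,433.84
Yearly total = $16,757.64
Per month = $16,757.64 ÷ 12 = $1,396.47
Required reserve = 2 × $1,396.47 = $2,792.94
Excess over cushion: $2,890.20 − $2,792.94 = $97.26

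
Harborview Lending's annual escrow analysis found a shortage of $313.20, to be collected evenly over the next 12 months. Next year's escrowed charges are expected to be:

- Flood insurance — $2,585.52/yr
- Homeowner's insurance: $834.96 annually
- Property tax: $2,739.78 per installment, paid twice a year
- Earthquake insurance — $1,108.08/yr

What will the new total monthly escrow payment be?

$860.11

Flood insurance — $2,585.52/yr
Homeowner's insurance — $834.96/yr
Property tax — $2,739.78 × 2 = $5,479.56/yr
Earthquake insurance — $1,108.08/yr
Total per year = $2,585.52 + $834.96 + $5,479.56 + $1,108.08 = $10,008.12
Monthly = $10,008.12 / 12 = $834.01
Shortage per month = $313.20 / 12 = $26.10
Adjusted monthly = $834.01 + $26.10 = $860.11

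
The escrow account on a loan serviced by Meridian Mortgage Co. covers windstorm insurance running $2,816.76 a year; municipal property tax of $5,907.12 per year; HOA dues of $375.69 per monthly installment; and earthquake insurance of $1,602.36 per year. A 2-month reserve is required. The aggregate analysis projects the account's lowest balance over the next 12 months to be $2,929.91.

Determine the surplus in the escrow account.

Windstorm insurance: $2,816.76 annually
Municipal property tax: $5,907.12 annually
HOA dues: $375.69 × 12 = $4,508.28 annually
Earthquake insurance: $1,602.36 annually
Total annual escrow = $2,816.76 + $5,907.12 + $4,508.28 + $1,602.36 = $14,834.52
Monthly = $14,834.52 / 12 = $1,236.21
Required cushion = 2 × $1,236.21 = $2,472.42
Excess over cushion: $2,929.91 − $2,472.42 = $457.49

$457.49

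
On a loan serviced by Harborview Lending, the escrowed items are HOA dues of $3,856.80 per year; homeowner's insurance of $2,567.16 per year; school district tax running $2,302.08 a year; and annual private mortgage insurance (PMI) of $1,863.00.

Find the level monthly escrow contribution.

HOA dues = $3,856.80 annually
Homeowner's insurance = $2,567.16 annually
School district tax = $2,302.08 annually
Private mortgage insurance (PMI) = $1,863.00 annually
Annual escrow total = $3,856.80 + $2,567.16 + $2,302.08 + $1,863.00 = $10,589.04
Per month = $10,589.04 ÷ 12 = $882.42

$882.42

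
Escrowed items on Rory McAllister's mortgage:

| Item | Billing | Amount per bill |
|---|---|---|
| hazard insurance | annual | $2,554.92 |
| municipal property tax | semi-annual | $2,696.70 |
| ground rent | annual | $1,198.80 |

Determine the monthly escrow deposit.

$762.26

Hazard insurance — $2,554.92/yr
Municipal property tax — $2,696.70 × 2 = $5,393.40/yr
Ground rent — $1,198.80/yr
Yearly total = $9,147.12
Monthly escrow = $9,147.12 / 12 = $762.26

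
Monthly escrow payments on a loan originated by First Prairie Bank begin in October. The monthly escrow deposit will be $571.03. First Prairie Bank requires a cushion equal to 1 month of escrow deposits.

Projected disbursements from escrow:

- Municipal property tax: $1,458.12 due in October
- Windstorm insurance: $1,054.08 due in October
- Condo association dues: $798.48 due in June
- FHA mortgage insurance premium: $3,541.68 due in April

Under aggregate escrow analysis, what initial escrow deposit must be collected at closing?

Cushion = 1 × $571.03 = $571.03
Trial balance (start $0, +$571.03 each month, − disbursements):
  Oct: +$571.03 − $2,512.20 → -$1,941.17
  Nov: +$571.03 → -$1,370.14
  Dec: +$571.03 → -$799.11
  Jan: +$571.03 → -$228.08
  Feb: +$571.03 → $342.95
  Mar: +$571.03 → $913.98
  Apr: +$571.03 − $3,541.68 → -$2,056.67
  May: +$571.03 → -$1,485.64
  Jun: +$571.03 − $798.48 → -$1,713.09
  Jul: +$571.03 → -$1,142.06
  Aug: +$571.03 → -$571.03
  Sep: +$571.03 → $0.00
Lowest trial balance = -$2,056.67 (Apr)
Initial deposit = cushion − low point = $571.03 − (-$2,056.67) = $2,627.70

$2,627.70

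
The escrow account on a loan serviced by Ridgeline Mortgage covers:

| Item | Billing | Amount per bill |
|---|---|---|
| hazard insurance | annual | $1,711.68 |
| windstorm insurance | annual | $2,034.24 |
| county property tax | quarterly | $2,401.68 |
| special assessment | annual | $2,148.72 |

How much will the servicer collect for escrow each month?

$1,291.78

Hazard insurance — $1,711.68 per year
Windstorm insurance — $2,034.24 per year
County property tax — $2,401.68 × 4 = $9,606.72 per year
Special assessment — $2,148.72 per year
Combined annual = $1,711.68 + $2,034.24 + $9,606.72 + $2,148.72 = $15,501.36
Base monthly escrow = $15,501.36 ÷ 12 = $1,291.78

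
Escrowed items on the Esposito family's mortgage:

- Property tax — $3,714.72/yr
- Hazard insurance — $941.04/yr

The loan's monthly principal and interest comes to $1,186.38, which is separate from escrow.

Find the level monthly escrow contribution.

$387.98

Property tax: $3,714.72 annually
Hazard insurance: $941.04 annually
Annual escrow total = $4,655.76
Base monthly escrow = $4,655.76 / 12 = $387.98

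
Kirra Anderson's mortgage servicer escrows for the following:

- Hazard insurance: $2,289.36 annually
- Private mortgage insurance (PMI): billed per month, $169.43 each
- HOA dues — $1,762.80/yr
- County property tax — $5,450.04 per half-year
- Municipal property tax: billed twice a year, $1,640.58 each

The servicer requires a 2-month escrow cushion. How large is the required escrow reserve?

$3,377.76

Hazard insurance: $2,289.36 per year
Private mortgage insurance (PMI): $169.43 × 12 = $2,033.16 per year
HOA dues: $1,762.80 per year
County property tax: $5,450.04 × 2 = $10,900.08 per year
Municipal property tax: $1,640.58 × 2 = $3,281.16 per year
Total per year = $2,289.36 + $2,033.16 + $1,762.80 + $10,900.08 + $3,281.16 = $20,266.56
Per month = $20,266.56 ÷ 12 = $1,688.88
Reserve = 2 × $1,688.88 = $3,377.76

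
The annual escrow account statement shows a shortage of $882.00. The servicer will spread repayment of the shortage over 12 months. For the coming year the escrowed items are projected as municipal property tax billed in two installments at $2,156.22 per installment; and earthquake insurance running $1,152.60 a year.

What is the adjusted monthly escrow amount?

$528.92

Municipal property tax = $2,156.22 × 2 = $4,312.44
Earthquake insurance = $1,152.60
Total annual escrow = $4,312.44 + $1,152.60 = $5,465.04
Per month = $5,465.04 / 12 = $455.42
Monthly shortage recovery: $882.00 / 12 = $73.50
Adjusted monthly = $455.42 + $73.50 = $528.92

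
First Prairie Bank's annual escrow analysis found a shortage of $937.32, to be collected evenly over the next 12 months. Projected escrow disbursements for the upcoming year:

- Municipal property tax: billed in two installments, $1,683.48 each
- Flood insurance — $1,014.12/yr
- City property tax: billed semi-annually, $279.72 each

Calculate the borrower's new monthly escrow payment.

$489.82

Municipal property tax = $1,683.48 × 2 = $3,366.96 annually
Flood insurance = $1,014.12 annually
City property tax = $279.72 × 2 = $559.44 annually
Total per year = $4,940.52
Per month = $4,940.52 / 12 = $411.71
Shortage spread = $937.32 ÷ 12 = $78.11/mo
New monthly escrow = $411.71 + $78.11 = $489.82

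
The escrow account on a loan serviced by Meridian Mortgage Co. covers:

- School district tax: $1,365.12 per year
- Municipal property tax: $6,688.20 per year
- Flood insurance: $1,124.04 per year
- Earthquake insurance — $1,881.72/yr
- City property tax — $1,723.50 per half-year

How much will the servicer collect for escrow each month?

$1,208.84

School district tax: $1,365.12/yr
Municipal property tax: $6,688.20/yr
Flood insurance: $1,124.04/yr
Earthquake insurance: $1,881.72/yr
City property tax: $1,723.50 × 2 = $3,447.00/yr
Combined annual = $14,506.08
Monthly = $14,506.08 / 12 = $1,208.84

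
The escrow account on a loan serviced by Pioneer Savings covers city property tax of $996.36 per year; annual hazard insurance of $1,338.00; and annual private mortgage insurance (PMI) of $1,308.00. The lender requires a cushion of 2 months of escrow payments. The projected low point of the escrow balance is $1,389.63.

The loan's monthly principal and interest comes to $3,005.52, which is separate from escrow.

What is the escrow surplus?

City property tax — $996.36
Hazard insurance — $1,338.00
Private mortgage insurance (PMI) — $1,308.00
Annual escrow total = $996.36 + $1,338.00 + $1,308.00 = $3,642.36
Monthly escrow = $3,642.36 / 12 = $303.53
Cushion = 2 × $303.53 = $607.06
Surplus = $1,389.63 − $607.06 = $782.57

$782.57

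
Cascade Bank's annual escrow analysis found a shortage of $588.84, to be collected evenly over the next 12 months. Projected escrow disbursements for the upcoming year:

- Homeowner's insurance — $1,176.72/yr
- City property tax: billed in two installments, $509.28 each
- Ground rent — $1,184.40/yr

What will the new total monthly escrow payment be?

Homeowner's insurance: $1,176.72 per year
City property tax: $509.28 × 2 = $1,018.56 per year
Ground rent: $1,184.40 per year
Annual escrow total = $1,176.72 + $1,018.56 + $1,184.40 = $3,379.68
Base monthly escrow = $3,379.68 / 12 = $281.64
Monthly shortage recovery: $588.84 ÷ 12 = $49.07
Adjusted monthly = $281.64 + $49.07 = $330.71

$330.71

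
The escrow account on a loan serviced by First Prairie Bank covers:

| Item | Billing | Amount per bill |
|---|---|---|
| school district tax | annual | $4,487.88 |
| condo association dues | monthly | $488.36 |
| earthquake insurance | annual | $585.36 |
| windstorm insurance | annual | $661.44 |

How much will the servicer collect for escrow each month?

School district tax = $4,487.88/yr
Condo association dues = $488.36 × 12 = $5,860.32/yr
Earthquake insurance = $585.36/yr
Windstorm insurance = $661.44/yr
Yearly total = $4,487.88 + $5,860.32 + $585.36 + $661.44 = $11,595.00
Per month = $11,595.00 ÷ 12 = $966.25

$966.25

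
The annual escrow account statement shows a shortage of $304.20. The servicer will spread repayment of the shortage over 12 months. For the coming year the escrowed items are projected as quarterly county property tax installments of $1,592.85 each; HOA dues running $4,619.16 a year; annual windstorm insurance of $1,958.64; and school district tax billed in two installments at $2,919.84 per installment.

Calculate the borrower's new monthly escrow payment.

$1,591.09

County property tax — $1,592.85 × 4 = $6,371.40/yr
HOA dues — $4,619.16/yr
Windstorm insurance — $1,958.64/yr
School district tax — $2,919.84 × 2 = $5,839.68/yr
Total annual escrow = $6,371.40 + $4,619.16 + $1,958.64 + $5,839.68 = $18,788.88
Base monthly escrow = $18,788.88 / 12 = $1,565.74
Shortage per month = $304.20 ÷ 12 = $25.35
Adjusted monthly = $1,565.74 + $25.35 = $1,591.09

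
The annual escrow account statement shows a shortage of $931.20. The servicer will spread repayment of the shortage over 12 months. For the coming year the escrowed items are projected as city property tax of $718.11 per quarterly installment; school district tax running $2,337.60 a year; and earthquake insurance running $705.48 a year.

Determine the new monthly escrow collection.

City property tax — $718.11 × 4 = $2,872.44/yr
School district tax — $2,337.60/yr
Earthquake insurance — $705.48/yr
Yearly total = $5,915.52
Base monthly escrow = $5,915.52 ÷ 12 = $492.96
Shortage spread = $931.20 ÷ 12 = $77.60/mo
Adjusted monthly = $492.96 + $77.60 = $570.56

$570.56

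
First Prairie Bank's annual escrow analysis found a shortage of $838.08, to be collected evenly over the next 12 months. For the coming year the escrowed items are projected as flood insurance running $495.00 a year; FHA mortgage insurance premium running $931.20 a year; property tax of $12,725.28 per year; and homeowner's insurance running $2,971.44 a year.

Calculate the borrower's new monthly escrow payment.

$1,496.75

Flood insurance — $495.00 annually
FHA mortgage insurance premium — $931.20 annually
Property tax — $12,725.28 annually
Homeowner's insurance — $2,971.44 annually
Total annual escrow = $495.00 + $931.20 + $12,725.28 + $2,971.44 = $17,122.92
Base monthly escrow = $17,122.92 / 12 = $1,426.91
Shortage spread = $838.08 ÷ 12 = $69.84/mo
New monthly escrow = $1,426.91 + $69.84 = $1,496.75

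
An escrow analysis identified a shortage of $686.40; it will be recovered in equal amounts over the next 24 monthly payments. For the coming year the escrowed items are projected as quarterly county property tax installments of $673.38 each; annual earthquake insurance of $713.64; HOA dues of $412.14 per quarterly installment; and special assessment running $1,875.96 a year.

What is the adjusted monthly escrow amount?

$606.24

County property tax — $673.38 × 4 = $2,693.52
Earthquake insurance — $713.64
HOA dues — $412.14 × 4 = $1,648.56
Special assessment — $1,875.96
Total annual escrow = $2,693.52 + $713.64 + $1,648.56 + $1,875.96 = $6,931.68
Monthly = $6,931.68 ÷ 12 = $577.64
Shortage per month = $686.40 / 24 = $28.60
New monthly escrow = $577.64 + $28.60 = $606.24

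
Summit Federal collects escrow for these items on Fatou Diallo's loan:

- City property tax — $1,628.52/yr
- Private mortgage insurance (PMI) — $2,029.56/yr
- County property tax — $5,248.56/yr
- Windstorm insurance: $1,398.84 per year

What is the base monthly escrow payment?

$858.79

City property tax = $1,628.52 per year
Private mortgage insurance (PMI) = $2,029.56 per year
County property tax = $5,248.56 per year
Windstorm insurance = $1,398.84 per year
Yearly total = $1,628.52 + $2,029.56 + $5,248.56 + $1,398.84 = $10,305.48
Monthly escrow = $10,305.48 ÷ 12 = $858.79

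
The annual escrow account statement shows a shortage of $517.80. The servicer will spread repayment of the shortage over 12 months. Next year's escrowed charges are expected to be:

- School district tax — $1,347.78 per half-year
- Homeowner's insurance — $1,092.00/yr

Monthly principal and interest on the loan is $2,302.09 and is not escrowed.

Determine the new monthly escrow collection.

$358.78

School district tax: $1,347.78 × 2 = $2,695.56 annually
Homeowner's insurance: $1,092.00 annually
Total per year = $3,787.56
Base monthly escrow = $3,787.56 / 12 = $315.63
Shortage spread = $517.80 / 12 = $43.15/mo
Adjusted monthly = $315.63 + $43.15 = $358.78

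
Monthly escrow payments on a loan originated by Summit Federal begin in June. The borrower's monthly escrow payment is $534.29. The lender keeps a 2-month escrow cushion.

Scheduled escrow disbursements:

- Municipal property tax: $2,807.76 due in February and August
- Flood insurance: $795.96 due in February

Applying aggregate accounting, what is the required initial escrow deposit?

$2,671.45

Cushion = 2 × $534.29 = $1,068.58
Trial balance (start $0, +$534.29 each month, − disbursements):
  Jun: +$534.29 → $534.29
  Jul: +$534.29 → $1,068.58
  Aug: +$534.29 − $2,807.76 → -$1,204.89
  Sep: +$534.29 → -$670.60
  Oct: +$534.29 → -$136.31
  Nov: +$534.29 → $397.98
  Dec: +$534.29 → $932.27
  Jan: +$534.29 → $1,466.56
  Feb: +$534.29 − $3,603.72 → -$1,602.87
  Mar: +$534.29 → -$1,068.58
  Apr: +$534.29 → -$534.29
  May: +$534.29 → $0.00
Lowest trial balance = -$1,602.87 (Feb)
Initial deposit = cushion − low point = $1,068.58 − (-$1,602.87) = $2,671.45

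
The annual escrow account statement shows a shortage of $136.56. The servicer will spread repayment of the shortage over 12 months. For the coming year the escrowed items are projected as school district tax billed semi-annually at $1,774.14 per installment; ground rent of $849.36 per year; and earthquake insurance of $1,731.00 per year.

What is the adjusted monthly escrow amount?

$522.10

School district tax — $1,774.14 × 2 = $3,548.28
Ground rent — $849.36
Earthquake insurance — $1,731.00
Total per year = $3,548.28 + $849.36 + $1,731.00 = $6,128.64
Monthly escrow = $6,128.64 ÷ 12 = $510.72
Shortage per month = $136.56 ÷ 12 = $11.38
Adjusted monthly = $510.72 + $11.38 = $522.10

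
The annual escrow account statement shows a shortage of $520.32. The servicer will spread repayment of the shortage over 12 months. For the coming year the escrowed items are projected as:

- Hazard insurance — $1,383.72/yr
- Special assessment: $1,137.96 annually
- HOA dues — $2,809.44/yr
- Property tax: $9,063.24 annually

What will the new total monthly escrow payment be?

Hazard insurance — $1,383.72 annually
Special assessment — $1,137.96 annually
HOA dues — $2,809.44 annually
Property tax — $9,063.24 annually
Total annual escrow = $1,383.72 + $1,137.96 + $2,809.44 + $9,063.24 = $14,394.36
Per month = $14,394.36 ÷ 12 = $1,199.53
Monthly shortage recovery: $520.32 ÷ 12 = $43.36
Adjusted monthly = $1,199.53 + $43.36 = $1,242.89

$1,242.89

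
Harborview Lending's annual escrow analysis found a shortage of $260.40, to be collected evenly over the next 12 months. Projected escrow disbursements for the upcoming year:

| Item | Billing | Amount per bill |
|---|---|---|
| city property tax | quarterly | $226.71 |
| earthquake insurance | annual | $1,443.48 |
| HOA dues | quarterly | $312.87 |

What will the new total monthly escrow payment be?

City property tax — $226.71 × 4 = $906.84 annually
Earthquake insurance — $1,443.48 annually
HOA dues — $312.87 × 4 = $1,251.48 annually
Annual escrow total = $906.84 + $1,443.48 + $1,251.48 = $3,601.80
Per month = $3,601.80 / 12 = $300.15
Shortage per month = $260.40 ÷ 12 = $21.70
Adjusted monthly = $300.15 + $21.70 = $321.85

$321.85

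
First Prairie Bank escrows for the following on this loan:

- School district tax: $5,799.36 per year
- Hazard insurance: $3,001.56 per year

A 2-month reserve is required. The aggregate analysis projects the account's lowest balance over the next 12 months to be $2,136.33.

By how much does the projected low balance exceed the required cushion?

$669.51

School district tax — $5,799.36 per year
Hazard insurance — $3,001.56 per year
Total annual escrow = $5,799.36 + $3,001.56 = $8,800.92
Monthly escrow = $8,800.92 ÷ 12 = $733.41
Required reserve = 2 × $733.41 = $1,466.82
Surplus = $2,136.33 − $1,466.82 = $669.51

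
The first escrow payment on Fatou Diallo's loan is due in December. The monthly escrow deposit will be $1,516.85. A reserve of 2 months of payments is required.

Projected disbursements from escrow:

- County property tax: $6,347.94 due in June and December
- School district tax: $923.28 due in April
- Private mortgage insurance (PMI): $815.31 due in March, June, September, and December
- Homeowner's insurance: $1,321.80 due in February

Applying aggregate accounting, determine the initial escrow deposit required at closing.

$9,802.64

Cushion = 2 × $1,516.85 = $3,033.70
Trial balance (start $0, +$1,516.85 each month, − disbursements):
  Dec: +$1,516.85 − $7,163.25 → -$5,646.40
  Jan: +$1,516.85 → -$4,129.55
  Feb: +$1,516.85 − $1,321.80 → -$3,934.50
  Mar: +$1,516.85 − $815.31 → -$3,232.96
  Apr: +$1,516.85 − $923.28 → -$2,639.39
  May: +$1,516.85 → -$1,122.54
  Jun: +$1,516.85 − $7,163.25 → -$6,768.94
  Jul: +$1,516.85 → -$5,252.09
  Aug: +$1,516.85 → -$3,735.24
  Sep: +$1,516.85 − $815.31 → -$3,033.70
  Oct: +$1,516.85 → -$1,516.85
  Nov: +$1,516.85 → $0.00
Lowest trial balance = -$6,768.94 (Jun)
Initial deposit = cushion − low point = $3,033.70 − (-$6,768.94) = $9,802.64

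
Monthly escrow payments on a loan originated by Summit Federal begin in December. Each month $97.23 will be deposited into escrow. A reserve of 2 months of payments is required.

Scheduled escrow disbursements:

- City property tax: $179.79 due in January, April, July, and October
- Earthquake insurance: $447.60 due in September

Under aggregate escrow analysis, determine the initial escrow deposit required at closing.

$291.69

Cushion = 2 × $97.23 = $194.46
Trial balance (start $0, +$97.23 each month, − disbursements):
  Dec: +$97.23 → $97.23
  Jan: +$97.23 − $179.79 → $14.67
  Feb: +$97.23 → $111.90
  Mar: +$97.23 → $209.13
  Apr: +$97.23 − $179.79 → $126.57
  May: +$97.23 → $223.80
  Jun: +$97.23 → $321.03
  Jul: +$97.23 − $179.79 → $238.47
  Aug: +$97.23 → $335.70
  Sep: +$97.23 − $447.60 → -$14.67
  Oct: +$97.23 − $179.79 → -$97.23
  Nov: +$97.23 → $0.00
Lowest trial balance = -$97.23 (Oct)
Initial deposit = cushion − low point = $194.46 − (-$97.23) = $291.69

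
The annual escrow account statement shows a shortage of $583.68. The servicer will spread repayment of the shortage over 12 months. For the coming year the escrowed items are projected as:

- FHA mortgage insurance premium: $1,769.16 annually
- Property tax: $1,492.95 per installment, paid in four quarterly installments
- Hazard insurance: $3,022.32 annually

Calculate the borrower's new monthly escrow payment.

$945.58

FHA mortgage insurance premium: $1,769.16 annually
Property tax: $1,492.95 × 4 = $5,971.80 annually
Hazard insurance: $3,022.32 annually
Yearly total = $1,769.16 + $5,971.80 + $3,022.32 = $10,763.28
Monthly = $10,763.28 / 12 = $896.94
Shortage per month = $583.68 ÷ 12 = $48.64
New monthly escrow = $896.94 + $48.64 = $945.58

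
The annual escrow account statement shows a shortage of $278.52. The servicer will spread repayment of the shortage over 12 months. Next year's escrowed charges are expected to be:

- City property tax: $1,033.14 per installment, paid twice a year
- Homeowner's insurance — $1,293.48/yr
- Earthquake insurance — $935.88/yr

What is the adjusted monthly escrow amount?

City property tax: $1,033.14 × 2 = $2,066.28 per year
Homeowner's insurance: $1,293.48 per year
Earthquake insurance: $935.88 per year
Annual escrow total = $2,066.28 + $1,293.48 + $935.88 = $4,295.64
Per month = $4,295.64 ÷ 12 = $357.97
Shortage per month = $278.52 / 12 = $23.21
New monthly escrow = $357.97 + $23.21 = $381.18

$381.18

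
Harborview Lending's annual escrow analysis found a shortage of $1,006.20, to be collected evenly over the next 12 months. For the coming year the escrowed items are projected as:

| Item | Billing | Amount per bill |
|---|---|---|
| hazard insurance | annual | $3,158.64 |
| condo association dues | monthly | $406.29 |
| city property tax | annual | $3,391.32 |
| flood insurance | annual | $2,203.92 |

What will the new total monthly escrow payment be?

Hazard insurance = $3,158.64 annually
Condo association dues = $406.29 × 12 = $4,875.48 annually
City property tax = $3,391.32 annually
Flood insurance = $2,203.92 annually
Total per year = $3,158.64 + $4,875.48 + $3,391.32 + $2,203.92 = $13,629.36
Monthly escrow = $13,629.36 / 12 = $1,135.78
Shortage spread = $1,006.20 ÷ 12 = $83.85/mo
Adjusted monthly = $1,135.78 + $83.85 = $1,219.63

$1,219.63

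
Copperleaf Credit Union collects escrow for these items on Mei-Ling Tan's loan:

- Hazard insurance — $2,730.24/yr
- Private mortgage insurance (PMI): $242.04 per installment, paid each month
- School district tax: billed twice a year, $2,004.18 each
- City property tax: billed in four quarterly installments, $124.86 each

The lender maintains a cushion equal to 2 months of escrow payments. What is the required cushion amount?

Hazard insurance = $2,730.24
Private mortgage insurance (PMI) = $242.04 × 12 = $2,904.48
School district tax = $2,004.18 × 2 = $4,008.36
City property tax = $124.86 × 4 = $499.44
Yearly total = $2,730.24 + $2,904.48 + $4,008.36 + $499.44 = $10,142.52
Monthly escrow = $10,142.52 ÷ 12 = $845.21
Required cushion = 2 × $845.21 = $1,690.42

$1,690.42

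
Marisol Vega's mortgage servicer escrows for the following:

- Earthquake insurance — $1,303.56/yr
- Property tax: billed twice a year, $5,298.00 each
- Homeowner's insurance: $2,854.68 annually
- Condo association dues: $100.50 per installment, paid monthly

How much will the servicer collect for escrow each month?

Earthquake insurance — $1,303.56 annually
Property tax — $5,298.00 × 2 = $10,596.00 annually
Homeowner's insurance — $2,854.68 annually
Condo association dues — $100.50 × 12 = $1,206.00 annually
Yearly total = $1,303.56 + $10,596.00 + $2,854.68 + $1,206.00 = $15,960.24
Monthly = $15,960.24 ÷ 12 = $1,330.02

$1,330.02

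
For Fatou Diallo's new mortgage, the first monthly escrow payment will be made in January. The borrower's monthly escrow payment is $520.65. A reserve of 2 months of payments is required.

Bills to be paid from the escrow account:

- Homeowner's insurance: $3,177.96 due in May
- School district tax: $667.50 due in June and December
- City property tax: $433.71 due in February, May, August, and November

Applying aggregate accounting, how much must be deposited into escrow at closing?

Cushion = 2 × $520.65 = $1,041.30
Trial balance (start $0, +$520.65 each month, − disbursements):
  Jan: +$520.65 → $520.65
  Feb: +$520.65 − $433.71 → $607.59
  Mar: +$520.65 → $1,128.24
  Apr: +$520.65 → $1,648.89
  May: +$520.65 − $3,611.67 → -$1,442.13
  Jun: +$520.65 − $667.50 → -$1,588.98
  Jul: +$520.65 → -$1,068.33
  Aug: +$520.65 − $433.71 → -$981.39
  Sep: +$520.65 → -$460.74
  Oct: +$520.65 → $59.91
  Nov: +$520.65 − $433.71 → $146.85
  Dec: +$520.65 − $667.50 → $0.00
Lowest trial balance = -$1,588.98 (Jun)
Initial deposit = cushion − low point = $1,041.30 − (-$1,588.98) = $2,630.28

$2,630.28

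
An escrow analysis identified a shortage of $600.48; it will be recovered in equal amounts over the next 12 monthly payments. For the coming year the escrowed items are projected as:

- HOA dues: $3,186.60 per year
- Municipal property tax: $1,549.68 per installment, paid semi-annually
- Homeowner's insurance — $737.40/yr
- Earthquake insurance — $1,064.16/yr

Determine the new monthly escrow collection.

$724.00

HOA dues = $3,186.60
Municipal property tax = $1,549.68 × 2 = $3,099.36
Homeowner's insurance = $737.40
Earthquake insurance = $1,064.16
Total per year = $8,087.52
Per month = $8,087.52 ÷ 12 = $673.96
Monthly shortage recovery: $600.48 / 12 = $50.04
New monthly escrow = $673.96 + $50.04 = $724.00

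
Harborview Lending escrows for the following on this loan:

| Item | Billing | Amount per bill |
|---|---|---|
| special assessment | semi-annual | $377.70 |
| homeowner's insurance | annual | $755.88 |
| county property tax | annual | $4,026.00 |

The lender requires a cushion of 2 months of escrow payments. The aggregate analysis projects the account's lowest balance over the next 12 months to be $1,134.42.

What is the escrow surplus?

$211.54

Special assessment: $377.70 × 2 = $755.40
Homeowner's insurance: $755.88
County property tax: $4,026.00
Total per year = $755.40 + $755.88 + $4,026.00 = $5,537.28
Per month = $5,537.28 / 12 = $461.44
Required cushion = 2 × $461.44 = $922.88
Surplus = $1,134.42 − $922.88 = $211.54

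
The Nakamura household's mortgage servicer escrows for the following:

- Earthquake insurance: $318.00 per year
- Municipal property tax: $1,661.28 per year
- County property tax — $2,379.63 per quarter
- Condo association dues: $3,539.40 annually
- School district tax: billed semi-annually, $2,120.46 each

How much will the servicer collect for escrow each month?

$1,606.51

Earthquake insurance: $318.00
Municipal property tax: $1,661.28
County property tax: $2,379.63 × 4 = $9,518.52
Condo association dues: $3,539.40
School district tax: $2,120.46 × 2 = $4,240.92
Yearly total = $19,278.12
Monthly escrow = $19,278.12 ÷ 12 = $1,606.51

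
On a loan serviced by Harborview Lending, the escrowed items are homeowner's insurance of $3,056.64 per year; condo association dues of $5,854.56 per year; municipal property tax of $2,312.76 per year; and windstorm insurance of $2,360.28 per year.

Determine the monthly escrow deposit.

$1,132.02

Homeowner's insurance — $3,056.64 per year
Condo association dues — $5,854.56 per year
Municipal property tax — $2,312.76 per year
Windstorm insurance — $2,360.28 per year
Yearly total = $3,056.64 + $5,854.56 + $2,312.76 + $2,360.28 = $13,584.24
Monthly = $13,584.24 / 12 = $1,132.02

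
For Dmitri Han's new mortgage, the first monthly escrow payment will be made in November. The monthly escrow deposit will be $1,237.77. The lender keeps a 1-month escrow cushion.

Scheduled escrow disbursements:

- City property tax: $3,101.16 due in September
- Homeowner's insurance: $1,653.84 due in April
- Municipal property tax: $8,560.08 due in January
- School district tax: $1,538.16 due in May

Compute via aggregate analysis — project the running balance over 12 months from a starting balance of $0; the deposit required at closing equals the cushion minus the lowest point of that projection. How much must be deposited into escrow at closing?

Cushion = 1 × $1,237.77 = $1,237.77
Trial balance (start $0, +$1,237.77 each month, − disbursements):
  Nov: +$1,237.77 → $1,237.77
  Dec: +$1,237.77 → $2,475.54
  Jan: +$1,237.77 − $8,560.08 → -$4,846.77
  Feb: +$1,237.77 → -$3,609.00
  Mar: +$1,237.77 → -$2,371.23
  Apr: +$1,237.77 − $1,653.84 → -$2,787.30
  May: +$1,237.77 − $1,538.16 → -$3,087.69
  Jun: +$1,237.77 → -$1,849.92
  Jul: +$1,237.77 → -$612.15
  Aug: +$1,237.77 → $625.62
  Sep: +$1,237.77 − $3,101.16 → -$1,237.77
  Oct: +$1,237.77 → $0.00
Lowest trial balance = -$4,846.77 (Jan)
Initial deposit = cushion − low point = $1,237.77 − (-$4,846.77) = $6,084.54

$6,084.54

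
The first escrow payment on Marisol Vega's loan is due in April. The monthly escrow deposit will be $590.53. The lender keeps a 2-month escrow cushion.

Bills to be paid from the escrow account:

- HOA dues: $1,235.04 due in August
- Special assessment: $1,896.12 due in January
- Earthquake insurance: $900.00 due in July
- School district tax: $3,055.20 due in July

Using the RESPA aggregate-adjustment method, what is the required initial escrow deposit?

Cushion = 2 × $590.53 = $1,181.06
Trial balance (start $0, +$590.53 each month, − disbursements):
  Apr: +$590.53 → $590.53
  May: +$590.53 → $1,181.06
  Jun: +$590.53 → $1,771.59
  Jul: +$590.53 − $3,955.20 → -$1,593.08
  Aug: +$590.53 − $1,235.04 → -$2,237.59
  Sep: +$590.53 → -$1,647.06
  Oct: +$590.53 → -$1,056.53
  Nov: +$590.53 → -$466.00
  Dec: +$590.53 → $124.53
  Jan: +$590.53 − $1,896.12 → -$1,181.06
  Feb: +$590.53 → -$590.53
  Mar: +$590.53 → $0.00
Lowest trial balance = -$2,237.59 (Aug)
Initial deposit = cushion − low point = $1,181.06 − (-$2,237.59) = $3,418.65

$3,418.65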